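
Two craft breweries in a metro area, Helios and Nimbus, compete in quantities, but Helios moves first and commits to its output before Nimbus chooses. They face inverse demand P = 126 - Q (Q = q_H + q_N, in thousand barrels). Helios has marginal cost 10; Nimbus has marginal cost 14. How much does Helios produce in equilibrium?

Solve by backward induction. Given q_H, the follower Nimbus maximises π_N = (126 - q_H - q_N)q_N - 14q_N.
Follower FOC: 112 - q_H - 2q_N = 0, so q_N(q_H) = (112 - q_H)/2.
The leader anticipates this reaction. Substituting into P = 126 - Q gives P = 70 - (1/2)q_H, so π_H = (70 - (1/2)q_H)q_H - 10q_H.
The leader's first-order condition 60 - q_H = 0 yields q_H = 60.
Then q_N = (112 - 60)/2 = 26.

60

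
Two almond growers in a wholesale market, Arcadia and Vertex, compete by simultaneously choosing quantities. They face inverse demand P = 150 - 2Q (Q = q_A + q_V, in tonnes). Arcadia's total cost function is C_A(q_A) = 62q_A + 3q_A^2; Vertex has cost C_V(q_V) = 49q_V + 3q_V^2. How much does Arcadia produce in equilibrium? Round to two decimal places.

Arcadia's profit: π_A = (150 - 2Q)q_A - (62q_A + 3q_A²). Setting ∂π_A/∂q_A = 0: 88 - 10q_A - 2(q_V) = 0.
Vertex's profit: π_V = (150 - 2Q)q_V - (49q_V + 3q_V²). Setting ∂π_V/∂q_V = 0: 101 - 10q_V - 2(q_A) = 0.
Rearranging gives the reaction functions q_A = (88 - 2q_V)/10 and q_V = (101 - 2q_A)/10.
Solving the pair: q_A = 113/16, q_V = 139/16.

7.06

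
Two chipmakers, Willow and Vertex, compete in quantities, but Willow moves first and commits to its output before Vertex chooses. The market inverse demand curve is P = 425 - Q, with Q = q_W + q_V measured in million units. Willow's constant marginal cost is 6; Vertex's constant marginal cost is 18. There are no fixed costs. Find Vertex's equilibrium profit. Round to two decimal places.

9168.06

Solve by backward induction. Given q_W, the follower Vertex maximises π_V = (425 - q_W - q_V)q_V - 18q_V.
∂π_V/∂q_V = 407 - q_W - 2q_V = 0 gives the reaction function q_V = (407 - q_W)/2.
The leader anticipates this reaction. Substituting into P = 425 - Q gives P = 443/2 - (1/2)q_W, so π_W = (443/2 - (1/2)q_W)q_W - 6q_W.
The leader's first-order condition 431/2 - q_W = 0 yields q_W = 431/2.
Then q_V = (407 - 431/2)/2 = 383/4.
Price P = 425 - 1245/4 = 455/4.
Vertex's profit: (455/4 - 18)·(383/4) = 9168.0625.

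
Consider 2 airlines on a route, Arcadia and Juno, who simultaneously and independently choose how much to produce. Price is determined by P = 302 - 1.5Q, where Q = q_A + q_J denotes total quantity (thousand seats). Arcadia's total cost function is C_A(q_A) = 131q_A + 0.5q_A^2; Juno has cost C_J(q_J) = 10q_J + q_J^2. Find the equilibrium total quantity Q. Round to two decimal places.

Arcadia's profit: π_A = (302 - 1.5Q)q_A - (131q_A + (1/2)q_A²). Setting ∂π_A/∂q_A = 0: 171 - 4q_A - (3/2)(q_J) = 0.
Juno's first-order condition: 292 - 5q_J - (3/2)(q_A) = 0.
Best responses: q_A = (171 - (3/2)q_J)/4, q_J = (292 - (3/2)q_A)/5.
Solving the pair: q_A = 1668/71, q_J = 51.3521.
Total output Q = 1668/71 + 51.3521 = 74.8451.

74.85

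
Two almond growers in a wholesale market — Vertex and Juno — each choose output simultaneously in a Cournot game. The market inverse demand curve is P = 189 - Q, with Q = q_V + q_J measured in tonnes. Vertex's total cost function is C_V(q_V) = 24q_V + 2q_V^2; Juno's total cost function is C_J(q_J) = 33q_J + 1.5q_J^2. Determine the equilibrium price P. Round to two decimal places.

Vertex's profit: π_V = (189 - Q)q_V - (24q_V + 2q_V²). Setting ∂π_V/∂q_V = 0: 165 - 6q_V - (q_J) = 0.
Juno's first-order condition: 156 - 5q_J - (q_V) = 0.
So q_V = (165 - q_J)/6 and q_J = (156 - q_V)/5.
Substituting one into the other gives q_V = 669/29 and q_J = 771/29.
Total output Q = 1440/29, so price P = 189 - 1440/29 = 139.3448.

139.34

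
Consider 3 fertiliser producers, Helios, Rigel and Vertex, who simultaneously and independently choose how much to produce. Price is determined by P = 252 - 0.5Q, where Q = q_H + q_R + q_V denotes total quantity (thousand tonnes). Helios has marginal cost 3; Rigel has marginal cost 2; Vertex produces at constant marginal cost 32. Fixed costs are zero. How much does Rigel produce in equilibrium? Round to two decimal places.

140.50

Helios's profit: π_H = (252 - 0.5Q)q_H - (3q_H). Setting ∂π_H/∂q_H = 0: 249 - q_H - (1/2)(q_R + q_V) = 0.
Rigel's profit: π_R = (252 - 0.5Q)q_R - (2q_R). Setting ∂π_R/∂q_R = 0: 250 - q_R - (1/2)(q_H + q_V) = 0.
Vertex's first-order condition: 220 - q_V - (1/2)(q_H + q_R) = 0.
Summing all 3 equations gives 719 − 2Q = 0, hence Q = 719/2.
Back-substituting: q_H = (249 − 719/4)/(1/2) = 277/2, q_R = (250 − 719/4)/(1/2) = 281/2, q_V = (220 − 719/4)/(1/2) = 161/2.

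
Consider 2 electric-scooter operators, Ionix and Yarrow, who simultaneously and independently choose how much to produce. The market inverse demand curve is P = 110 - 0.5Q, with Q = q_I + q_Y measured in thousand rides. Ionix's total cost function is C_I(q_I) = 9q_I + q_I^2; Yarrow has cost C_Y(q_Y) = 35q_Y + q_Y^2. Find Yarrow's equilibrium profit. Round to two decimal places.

Ionix's profit: π_I = (110 - 0.5Q)q_I - (9q_I + q_I²). Setting ∂π_I/∂q_I = 0: 101 - 3q_I - (1/2)(q_Y) = 0.
Yarrow's first-order condition: 75 - 3q_Y - (1/2)(q_I) = 0.
Rearranging gives the reaction functions q_I = (101 - (1/2)q_Y)/3 and q_Y = (75 - (1/2)q_I)/3.
Substituting one into the other gives q_I = 1062/35 and q_Y = 698/35.
Price P = 110 - (1/2)·(352/7) = 594/7.
Yarrow's profit: (594/7)·(698/35) - 35·(698/35) - (698/35)² = 596.5763.

596.58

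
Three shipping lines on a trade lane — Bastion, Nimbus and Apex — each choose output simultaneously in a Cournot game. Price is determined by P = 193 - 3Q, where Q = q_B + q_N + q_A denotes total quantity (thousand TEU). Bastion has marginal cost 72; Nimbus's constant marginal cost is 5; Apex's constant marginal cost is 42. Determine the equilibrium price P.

78

Bastion's profit: π_B = (193 - 3Q)q_B - (72q_B). Setting ∂π_B/∂q_B = 0: 121 - 6q_B - 3(q_N + q_A) = 0.
Nimbus's profit: π_N = (193 - 3Q)q_N - (5q_N). Setting ∂π_N/∂q_N = 0: 188 - 6q_N - 3(q_B + q_A) = 0.
Apex's first-order condition: 151 - 6q_A - 3(q_B + q_N) = 0.
Summing all 3 equations gives 460 − 12Q = 0, hence Q = 115/3.
Back-substituting: q_B = (121 − 115)/3 = 2, q_N = (188 − 115)/3 = 73/3, q_A = (151 − 115)/3 = 12.
Total output Q = 115/3, so price P = 193 - 3·(115/3) = 78.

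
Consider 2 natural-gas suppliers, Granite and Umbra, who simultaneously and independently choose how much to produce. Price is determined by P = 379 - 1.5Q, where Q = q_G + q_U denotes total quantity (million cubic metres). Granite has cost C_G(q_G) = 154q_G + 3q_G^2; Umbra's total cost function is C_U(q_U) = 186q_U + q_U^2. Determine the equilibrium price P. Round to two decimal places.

300.58

Granite's profit: π_G = (379 - 1.5Q)q_G - (154q_G + 3q_G²). Setting ∂π_G/∂q_G = 0: 225 - 9q_G - (3/2)(q_U) = 0.
Umbra's first-order condition: 193 - 5q_U - (3/2)(q_G) = 0.
So q_G = (225 - (3/2)q_U)/9 and q_U = (193 - (3/2)q_G)/5.
Substituting one into the other gives q_G = 1114/57 and q_U = 622/19.
Total output Q = 52.2807, so price P = 379 - (3/2)·52.2807 = 300.5789.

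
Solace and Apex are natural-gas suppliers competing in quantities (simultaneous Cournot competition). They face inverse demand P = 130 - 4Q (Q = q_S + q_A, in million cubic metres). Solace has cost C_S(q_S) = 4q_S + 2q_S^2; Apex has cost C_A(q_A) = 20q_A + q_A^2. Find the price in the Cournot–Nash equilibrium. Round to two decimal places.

Solace's profit: π_S = (130 - 4Q)q_S - (4q_S + 2q_S²). Setting ∂π_S/∂q_S = 0: 126 - 12q_S - 4(q_A) = 0.
Apex's profit: π_A = (130 - 4Q)q_A - (20q_A + q_A²). Setting ∂π_A/∂q_A = 0: 110 - 10q_A - 4(q_S) = 0.
Best responses: q_S = (126 - 4q_A)/12, q_A = (110 - 4q_S)/10.
Substituting one into the other gives q_S = 205/26 and q_A = 102/13.
Total output Q = 409/26, so price P = 130 - 4·(409/26) = 872/13.

67.08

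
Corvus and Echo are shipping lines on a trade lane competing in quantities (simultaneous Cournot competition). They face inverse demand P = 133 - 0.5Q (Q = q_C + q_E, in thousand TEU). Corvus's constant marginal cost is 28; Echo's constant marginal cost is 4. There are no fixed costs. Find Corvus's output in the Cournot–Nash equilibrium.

Corvus's profit: π_C = (133 - 0.5Q)q_C - (28q_C). Setting ∂π_C/∂q_C = 0: 105 - q_C - (1/2)(q_E) = 0.
Echo's profit: π_E = (133 - 0.5Q)q_E - (4q_E). Setting ∂π_E/∂q_E = 0: 129 - q_E - (1/2)(q_C) = 0.
So q_C = (105 - (1/2)q_E) and q_E = (129 - (1/2)q_C).
Substituting one into the other gives q_C = 54 and q_E = 102.

54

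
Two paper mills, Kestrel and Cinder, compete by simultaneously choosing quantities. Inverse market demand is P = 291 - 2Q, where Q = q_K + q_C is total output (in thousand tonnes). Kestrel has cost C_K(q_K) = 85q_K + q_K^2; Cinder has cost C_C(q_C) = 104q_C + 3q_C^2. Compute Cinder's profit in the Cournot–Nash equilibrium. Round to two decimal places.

803.73

Kestrel's profit: π_K = (291 - 2Q)q_K - (85q_K + q_K²). Setting ∂π_K/∂q_K = 0: 206 - 6q_K - 2(q_C) = 0.
Cinder's profit: π_C = (291 - 2Q)q_C - (104q_C + 3q_C²). Setting ∂π_C/∂q_C = 0: 187 - 10q_C - 2(q_K) = 0.
Rearranging gives the reaction functions q_K = (206 - 2q_C)/6 and q_C = (187 - 2q_K)/10.
Substituting one into the other gives q_K = 843/28 and q_C = 355/28.
Price P = 291 - 2·(599/14) = 1438/7.
Cinder's profit: (1438/7)·(355/28) - 104·(355/28) - 3(355/28)² = 803.7309.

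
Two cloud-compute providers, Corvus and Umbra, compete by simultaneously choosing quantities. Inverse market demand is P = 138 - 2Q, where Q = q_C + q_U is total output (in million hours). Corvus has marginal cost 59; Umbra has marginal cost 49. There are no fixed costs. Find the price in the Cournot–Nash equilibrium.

Corvus's profit: π_C = (138 - 2Q)q_C - (59q_C). Setting ∂π_C/∂q_C = 0: 79 - 4q_C - 2(q_U) = 0.
Umbra's first-order condition: 89 - 4q_U - 2(q_C) = 0.
Best responses: q_C = (79 - 2q_U)/4, q_U = (89 - 2q_C)/4.
Substituting one into the other gives q_C = 23/2 and q_U = 33/2.
Total output Q = 28, so price P = 138 - 2·28 = 82.

82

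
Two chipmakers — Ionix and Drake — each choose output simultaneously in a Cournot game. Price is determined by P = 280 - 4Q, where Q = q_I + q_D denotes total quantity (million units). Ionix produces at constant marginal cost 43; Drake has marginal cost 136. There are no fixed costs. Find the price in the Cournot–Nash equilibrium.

153

Ionix's profit: π_I = (280 - 4Q)q_I - (43q_I). Setting ∂π_I/∂q_I = 0: 237 - 8q_I - 4(q_D) = 0.
Drake's profit: π_D = (280 - 4Q)q_D - (136q_D). Setting ∂π_D/∂q_D = 0: 144 - 8q_D - 4(q_I) = 0.
Rearranging gives the reaction functions q_I = (237 - 4q_D)/8 and q_D = (144 - 4q_I)/8.
Solving the pair: q_I = 55/2, q_D = 17/4.
Total output Q = 127/4, so price P = 280 - 4·(127/4) = 153.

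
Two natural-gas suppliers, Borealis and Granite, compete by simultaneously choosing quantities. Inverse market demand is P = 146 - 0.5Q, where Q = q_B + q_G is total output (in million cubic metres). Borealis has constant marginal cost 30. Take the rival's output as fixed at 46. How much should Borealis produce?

93

With the rival's output fixed at 46, Borealis's profit is π_B = (146 - (1/2)·46 - (1/2)q_B)q_B - (30q_B) = (123 - (1/2)q_B)q_B - (30q_B).
∂π_B/∂q_B = 93 - q_B = 0, so q_B = 93.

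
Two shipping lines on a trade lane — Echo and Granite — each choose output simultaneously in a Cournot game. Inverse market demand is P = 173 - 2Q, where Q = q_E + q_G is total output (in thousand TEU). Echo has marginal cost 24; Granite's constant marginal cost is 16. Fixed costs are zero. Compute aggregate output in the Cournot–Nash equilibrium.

Echo's profit: π_E = (173 - 2Q)q_E - (24q_E). Setting ∂π_E/∂q_E = 0: 149 - 4q_E - 2(q_G) = 0.
Granite's profit: π_G = (173 - 2Q)q_G - (16q_G). Setting ∂π_G/∂q_G = 0: 157 - 4q_G - 2(q_E) = 0.
Rearranging gives the reaction functions q_E = (149 - 2q_G)/4 and q_G = (157 - 2q_E)/4.
Solving the pair: q_E = 47/2, q_G = 55/2.
Total output Q = 47/2 + 55/2 = 51.

51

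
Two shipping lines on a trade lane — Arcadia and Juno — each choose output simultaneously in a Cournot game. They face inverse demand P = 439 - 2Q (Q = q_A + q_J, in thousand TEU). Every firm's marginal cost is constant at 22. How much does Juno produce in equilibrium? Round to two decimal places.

69.50

Each firm earns π_i = (439 - 2Q)q_i - 22q_i.
Setting ∂π_i/∂q_i = 0 with rivals' quantities fixed: 417 - 4q_i - 2q_j = 0.
By symmetry each firm produces the same amount; substituting q_j = q_i yields q_i = 417/6 = 139/2.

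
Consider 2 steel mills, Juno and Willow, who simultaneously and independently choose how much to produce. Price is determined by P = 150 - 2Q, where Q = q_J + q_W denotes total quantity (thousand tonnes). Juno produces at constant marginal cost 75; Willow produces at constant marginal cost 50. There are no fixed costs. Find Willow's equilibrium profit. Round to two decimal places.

Juno's profit: π_J = (150 - 2Q)q_J - (75q_J). Setting ∂π_J/∂q_J = 0: 75 - 4q_J - 2(q_W) = 0.
Willow's profit: π_W = (150 - 2Q)q_W - (50q_W). Setting ∂π_W/∂q_W = 0: 100 - 4q_W - 2(q_J) = 0.
Rearranging gives the reaction functions q_J = (75 - 2q_W)/4 and q_W = (100 - 2q_J)/4.
Solving the pair: q_J = 25/3, q_W = 125/6.
Price P = 150 - 2·(175/6) = 275/3.
Willow's profit: (275/3 - 50)·(125/6) = 868.0556.

868.06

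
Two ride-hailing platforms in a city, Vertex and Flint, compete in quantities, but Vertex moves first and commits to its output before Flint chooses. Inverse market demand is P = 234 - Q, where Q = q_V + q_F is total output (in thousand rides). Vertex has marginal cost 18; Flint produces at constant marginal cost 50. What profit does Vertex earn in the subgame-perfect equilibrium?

7688

The follower Flint best-responds to any q_V: π_F = (234 - Q)q_F - 50q_F.
∂π_F/∂q_F = 184 - q_V - 2q_F = 0 gives the reaction function q_F = (184 - q_V)/2.
Vertex substitutes q_F(q_V) into its own profit: π_V = q_V(234 - q_V - (184 - q_V)/2) - 18q_V = (142 - (1/2)q_V)q_V - 18q_V.
The leader's first-order condition 124 - q_V = 0 yields q_V = 124.
Then q_F = (184 - 124)/2 = 30.
Price P = 234 - 154 = 80.
Vertex's profit: (80 - 18)·124 = 7688.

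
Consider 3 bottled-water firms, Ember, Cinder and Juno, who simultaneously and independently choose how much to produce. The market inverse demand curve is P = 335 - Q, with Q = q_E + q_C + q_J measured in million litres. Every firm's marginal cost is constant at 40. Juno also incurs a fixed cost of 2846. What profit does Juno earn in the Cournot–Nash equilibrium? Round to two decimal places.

2593.06

A representative firm's profit is π_i = q_i(335 - Q) - 40q_i.
Setting ∂π_i/∂q_i = 0 with rivals' quantities fixed: 295 - 2q_i - Σ_{j≠i} q_j = 0.
With identical firms every q_j equals q_i, so Σ_{j≠i} q_j = 2q_i and 295 = 4q_i, giving q_i = 295/4.
Price P = 335 - 885/4 = 455/4.
Juno's profit: (455/4 - 40)·(295/4) - 2846 = 2593.0625.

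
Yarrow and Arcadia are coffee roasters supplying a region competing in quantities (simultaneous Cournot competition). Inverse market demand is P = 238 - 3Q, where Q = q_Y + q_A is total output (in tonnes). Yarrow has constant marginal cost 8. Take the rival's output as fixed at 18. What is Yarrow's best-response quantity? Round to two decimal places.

29.33

With the rival's output fixed at 18, Yarrow's profit is π_Y = (238 - 3·18 - 3q_Y)q_Y - (8q_Y) = (184 - 3q_Y)q_Y - (8q_Y).
∂π_Y/∂q_Y = 176 - 6q_Y = 0, so q_Y = 88/3.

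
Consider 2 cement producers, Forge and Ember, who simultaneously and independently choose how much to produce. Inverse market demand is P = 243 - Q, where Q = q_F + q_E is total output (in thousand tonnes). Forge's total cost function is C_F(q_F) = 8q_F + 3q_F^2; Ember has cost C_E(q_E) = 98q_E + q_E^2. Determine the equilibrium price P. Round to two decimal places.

Forge's profit: π_F = (243 - Q)q_F - (8q_F + 3q_F²). Setting ∂π_F/∂q_F = 0: 235 - 8q_F - (q_E) = 0.
Ember's profit: π_E = (243 - Q)q_E - (98q_E + q_E²). Setting ∂π_E/∂q_E = 0: 145 - 4q_E - (q_F) = 0.
Rearranging gives the reaction functions q_F = (235 - q_E)/8 and q_E = (145 - q_F)/4.
Solving the pair: q_F = 795/31, q_E = 925/31.
Total output Q = 1720/31, so price P = 243 - 1720/31 = 187.5161.

187.52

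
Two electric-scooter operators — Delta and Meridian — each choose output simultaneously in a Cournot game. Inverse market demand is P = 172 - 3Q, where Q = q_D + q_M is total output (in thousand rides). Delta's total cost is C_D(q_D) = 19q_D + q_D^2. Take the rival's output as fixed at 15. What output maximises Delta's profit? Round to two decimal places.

With the rival's output fixed at 15, Delta's profit is π_D = (172 - 3·15 - 3q_D)q_D - (19q_D + q_D²) = (127 - 3q_D)q_D - (19q_D + q_D²).
∂π_D/∂q_D = 108 - 8q_D = 0, so q_D = 27/2.

13.50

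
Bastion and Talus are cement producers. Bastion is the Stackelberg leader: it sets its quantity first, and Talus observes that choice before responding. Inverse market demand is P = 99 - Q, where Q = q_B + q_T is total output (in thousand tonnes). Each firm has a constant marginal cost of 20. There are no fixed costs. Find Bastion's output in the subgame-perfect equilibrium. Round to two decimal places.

Solve by backward induction. Given q_B, the follower Talus maximises π_T = (99 - q_B - q_T)q_T - 20q_T.
Setting the follower's marginal profit to zero, 79 - q_B - 2q_T = 0, i.e. q_T = (79 - q_B)/2.
The leader anticipates this reaction. Substituting into P = 99 - Q gives P = 119/2 - (1/2)q_B, so π_B = (119/2 - (1/2)q_B)q_B - 20q_B.
The leader's first-order condition 79/2 - q_B = 0 yields q_B = 79/2.
Then q_T = (79 - 79/2)/2 = 79/4.

39.50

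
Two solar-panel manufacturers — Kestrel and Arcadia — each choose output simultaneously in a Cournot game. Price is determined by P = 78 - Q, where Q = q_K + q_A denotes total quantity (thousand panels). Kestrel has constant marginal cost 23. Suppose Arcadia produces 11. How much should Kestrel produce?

With the rival's output fixed at 11, Kestrel's profit is π_K = (78 - 11 - q_K)q_K - (23q_K) = (67 - q_K)q_K - (23q_K).
∂π_K/∂q_K = 44 - 2q_K = 0, so q_K = 22.

22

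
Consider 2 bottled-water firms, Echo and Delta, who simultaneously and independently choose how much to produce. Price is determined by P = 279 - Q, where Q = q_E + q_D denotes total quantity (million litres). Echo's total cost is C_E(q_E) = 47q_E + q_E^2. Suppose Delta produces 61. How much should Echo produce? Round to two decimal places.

With the rival's output fixed at 61, Echo's profit is π_E = (279 - 61 - q_E)q_E - (47q_E + q_E²) = (218 - q_E)q_E - (47q_E + q_E²).
∂π_E/∂q_E = 171 - 4q_E = 0, so q_E = 171/4.

42.75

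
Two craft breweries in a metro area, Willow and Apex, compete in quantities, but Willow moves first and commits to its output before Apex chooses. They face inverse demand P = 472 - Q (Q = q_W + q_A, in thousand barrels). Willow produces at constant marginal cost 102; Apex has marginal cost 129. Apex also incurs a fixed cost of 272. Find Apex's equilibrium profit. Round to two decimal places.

The follower Apex best-responds to any q_W: π_A = (472 - Q)q_A - 129q_A.
Setting the follower's marginal profit to zero, 343 - q_W - 2q_A = 0, i.e. q_A = (343 - q_W)/2.
The leader anticipates this reaction. Substituting into P = 472 - Q gives P = 601/2 - (1/2)q_W, so π_W = (601/2 - (1/2)q_W)q_W - 102q_W.
Leader FOC: 397/2 - q_W = 0, so q_W = 397/2.
Then q_A = (343 - 397/2)/2 = 289/4.
Price P = 472 - 1083/4 = 805/4.
Apex's profit: (805/4 - 129)·(289/4) - 272 = 4948.0625.

4948.06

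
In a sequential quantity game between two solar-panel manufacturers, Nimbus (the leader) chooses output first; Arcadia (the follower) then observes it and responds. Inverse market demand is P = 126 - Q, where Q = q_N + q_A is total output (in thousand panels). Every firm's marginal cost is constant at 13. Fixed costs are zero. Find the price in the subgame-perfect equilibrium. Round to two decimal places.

41.25

Solve by backward induction. Given q_N, the follower Arcadia maximises π_A = (126 - q_N - q_A)q_A - 13q_A.
Setting the follower's marginal profit to zero, 113 - q_N - 2q_A = 0, i.e. q_A = (113 - q_N)/2.
Nimbus substitutes q_A(q_N) into its own profit: π_N = q_N(126 - q_N - (113 - q_N)/2) - 13q_N = (139/2 - (1/2)q_N)q_N - 13q_N.
Leader FOC: 113/2 - q_N = 0, so q_N = 113/2.
Then q_A = (113 - 113/2)/2 = 113/4.
Total output Q = 339/4, so price P = 126 - 339/4 = 165/4.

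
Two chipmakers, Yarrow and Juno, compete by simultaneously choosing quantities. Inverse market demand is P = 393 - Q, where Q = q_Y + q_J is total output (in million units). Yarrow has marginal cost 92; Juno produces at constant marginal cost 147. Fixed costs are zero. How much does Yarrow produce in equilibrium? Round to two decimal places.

Yarrow's profit: π_Y = (393 - Q)q_Y - (92q_Y). Setting ∂π_Y/∂q_Y = 0: 301 - 2q_Y - (q_J) = 0.
Juno's first-order condition: 246 - 2q_J - (q_Y) = 0.
Rearranging gives the reaction functions q_Y = (301 - q_J)/2 and q_J = (246 - q_Y)/2.
Solving the pair: q_Y = 356/3, q_J = 191/3.

118.67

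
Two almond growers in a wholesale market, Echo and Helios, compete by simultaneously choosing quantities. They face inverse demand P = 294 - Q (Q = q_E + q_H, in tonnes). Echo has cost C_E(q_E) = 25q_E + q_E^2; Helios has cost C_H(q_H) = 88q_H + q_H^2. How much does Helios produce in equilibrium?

37

Echo's profit: π_E = (294 - Q)q_E - (25q_E + q_E²). Setting ∂π_E/∂q_E = 0: 269 - 4q_E - (q_H) = 0.
Helios's profit: π_H = (294 - Q)q_H - (88q_H + q_H²). Setting ∂π_H/∂q_H = 0: 206 - 4q_H - (q_E) = 0.
Rearranging gives the reaction functions q_E = (269 - q_H)/4 and q_H = (206 - q_E)/4.
Substituting one into the other gives q_E = 58 and q_H = 37.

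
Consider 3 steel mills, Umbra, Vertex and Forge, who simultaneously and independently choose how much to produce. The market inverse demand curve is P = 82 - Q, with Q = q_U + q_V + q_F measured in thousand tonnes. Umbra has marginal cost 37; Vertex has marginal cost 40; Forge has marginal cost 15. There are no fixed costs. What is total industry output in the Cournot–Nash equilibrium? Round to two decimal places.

Umbra's profit: π_U = (82 - Q)q_U - (37q_U). Setting ∂π_U/∂q_U = 0: 45 - 2q_U - (q_V + q_F) = 0.
Vertex's first-order condition: 42 - 2q_V - (q_U + q_F) = 0.
Forge's profit: π_F = (82 - Q)q_F - (15q_F). Setting ∂π_F/∂q_F = 0: 67 - 2q_F - (q_U + q_V) = 0.
Adding the 3 conditions: 154 − 2Q − 2Q = 0, i.e. Q = 77/2.
Back-substituting: q_U = (45 − 77/2) = 13/2, q_V = (42 − 77/2) = 7/2, q_F = (67 − 77/2) = 57/2.
Total output Q = 13/2 + 7/2 + 57/2 = 77/2.

38.50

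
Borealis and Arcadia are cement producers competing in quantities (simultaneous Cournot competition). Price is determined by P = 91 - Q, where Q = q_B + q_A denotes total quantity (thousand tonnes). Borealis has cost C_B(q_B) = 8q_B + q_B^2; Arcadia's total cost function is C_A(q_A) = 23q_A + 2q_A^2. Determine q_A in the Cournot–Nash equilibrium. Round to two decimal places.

8.22

Borealis's profit: π_B = (91 - Q)q_B - (8q_B + q_B²). Setting ∂π_B/∂q_B = 0: 83 - 4q_B - (q_A) = 0.
Arcadia's profit: π_A = (91 - Q)q_A - (23q_A + 2q_A²). Setting ∂π_A/∂q_A = 0: 68 - 6q_A - (q_B) = 0.
So q_B = (83 - q_A)/4 and q_A = (68 - q_B)/6.
Solving the pair: q_B = 430/23, q_A = 189/23.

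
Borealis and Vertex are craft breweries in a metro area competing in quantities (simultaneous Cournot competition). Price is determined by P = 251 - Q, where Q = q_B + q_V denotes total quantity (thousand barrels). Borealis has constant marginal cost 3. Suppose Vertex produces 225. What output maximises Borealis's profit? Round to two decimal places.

With the rival's output fixed at 225, Borealis's profit is π_B = (251 - 225 - q_B)q_B - (3q_B) = (26 - q_B)q_B - (3q_B).
∂π_B/∂q_B = 23 - 2q_B = 0, so q_B = 23/2.

11.50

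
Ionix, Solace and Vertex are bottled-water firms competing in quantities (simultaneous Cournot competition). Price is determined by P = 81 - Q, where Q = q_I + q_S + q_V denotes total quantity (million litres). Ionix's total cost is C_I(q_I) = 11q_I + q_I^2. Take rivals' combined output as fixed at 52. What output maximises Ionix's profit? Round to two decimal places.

4.50

With rivals' combined output fixed at 52, Ionix's profit is π_I = (81 - 52 - q_I)q_I - (11q_I + q_I²) = (29 - q_I)q_I - (11q_I + q_I²).
∂π_I/∂q_I = 18 - 4q_I = 0, so q_I = 9/2.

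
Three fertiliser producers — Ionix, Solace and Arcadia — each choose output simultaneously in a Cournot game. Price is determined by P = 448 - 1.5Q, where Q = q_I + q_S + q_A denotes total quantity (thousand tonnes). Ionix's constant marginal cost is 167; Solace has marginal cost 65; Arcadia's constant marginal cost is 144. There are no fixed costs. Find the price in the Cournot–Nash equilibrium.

206

Ionix's profit: π_I = (448 - 1.5Q)q_I - (167q_I). Setting ∂π_I/∂q_I = 0: 281 - 3q_I - (3/2)(q_S + q_A) = 0.
Solace's profit: π_S = (448 - 1.5Q)q_S - (65q_S). Setting ∂π_S/∂q_S = 0: 383 - 3q_S - (3/2)(q_I + q_A) = 0.
Arcadia's profit: π_A = (448 - 1.5Q)q_A - (144q_A). Setting ∂π_A/∂q_A = 0: 304 - 3q_A - (3/2)(q_I + q_S) = 0.
Adding the 3 conditions: 968 − 3Q − 3Q = 0, i.e. Q = 484/3.
Back-substituting: q_I = (281 − 242)/(3/2) = 26, q_S = (383 − 242)/(3/2) = 94, q_A = (304 − 242)/(3/2) = 124/3.
Total output Q = 484/3, so price P = 448 - (3/2)·(484/3) = 206.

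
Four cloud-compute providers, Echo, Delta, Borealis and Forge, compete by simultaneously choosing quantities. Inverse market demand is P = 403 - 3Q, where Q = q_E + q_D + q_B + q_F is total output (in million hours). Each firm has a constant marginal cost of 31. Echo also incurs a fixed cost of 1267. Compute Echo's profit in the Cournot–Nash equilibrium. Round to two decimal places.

578.12

A representative firm's profit is π_i = q_i(403 - 3Q) - 31q_i.
First-order condition (treating rivals' output as given): 372 - 6q_i - 3·Σ_{j≠i} q_j = 0.
By symmetry each firm produces the same amount; substituting Σ_{j≠i} q_j = 3q_i yields q_i = 372/15 = 124/5.
Price P = 403 - 3·(496/5) = 527/5.
Echo's profit: (527/5 - 31)·(124/5) - 1267 = 578.1200.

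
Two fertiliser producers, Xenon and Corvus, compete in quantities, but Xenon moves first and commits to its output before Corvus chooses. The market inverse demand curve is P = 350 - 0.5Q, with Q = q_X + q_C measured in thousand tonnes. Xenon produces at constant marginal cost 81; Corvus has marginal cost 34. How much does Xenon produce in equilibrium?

222

Solve by backward induction. Given q_X, the follower Corvus maximises π_C = (350 - (1/2)q_X - (1/2)q_C)q_C - 34q_C.
∂π_C/∂q_C = 316 - (1/2)q_X - q_C = 0 gives the reaction function q_C = (316 - (1/2)q_X).
The leader anticipates this reaction. Substituting into P = 350 - 0.5Q gives P = 192 - (1/4)q_X, so π_X = (192 - (1/4)q_X)q_X - 81q_X.
Leader FOC: 111 - (1/2)q_X = 0, so q_X = 222.
Then q_C = (316 - (1/2)·222) = 205.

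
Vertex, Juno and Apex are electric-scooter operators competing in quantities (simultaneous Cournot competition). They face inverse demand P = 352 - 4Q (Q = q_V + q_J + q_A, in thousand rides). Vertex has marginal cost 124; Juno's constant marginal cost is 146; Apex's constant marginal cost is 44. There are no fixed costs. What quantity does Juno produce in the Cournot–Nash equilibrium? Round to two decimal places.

Vertex's profit: π_V = (352 - 4Q)q_V - (124q_V). Setting ∂π_V/∂q_V = 0: 228 - 8q_V - 4(q_J + q_A) = 0.
Juno's first-order condition: 206 - 8q_J - 4(q_V + q_A) = 0.
Apex's first-order condition: 308 - 8q_A - 4(q_V + q_J) = 0.
Adding the 3 first-order conditions: 742 − 16Q = 0, so Q = 371/8.
Back-substituting: q_V = (228 − 371/2)/4 = 85/8, q_J = (206 − 371/2)/4 = 41/8, q_A = (308 − 371/2)/4 = 245/8.

5.13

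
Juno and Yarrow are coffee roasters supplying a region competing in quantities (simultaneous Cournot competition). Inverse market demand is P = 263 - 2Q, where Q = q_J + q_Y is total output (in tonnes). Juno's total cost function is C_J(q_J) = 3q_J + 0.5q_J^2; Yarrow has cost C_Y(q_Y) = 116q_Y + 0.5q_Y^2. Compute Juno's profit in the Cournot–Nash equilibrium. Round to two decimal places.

Juno's profit: π_J = (263 - 2Q)q_J - (3q_J + (1/2)q_J²). Setting ∂π_J/∂q_J = 0: 260 - 5q_J - 2(q_Y) = 0.
Yarrow's first-order condition: 147 - 5q_Y - 2(q_J) = 0.
Rearranging gives the reaction functions q_J = (260 - 2q_Y)/5 and q_Y = (147 - 2q_J)/5.
Solving the pair: q_J = 1006/21, q_Y = 215/21.
Price P = 263 - 2·(407/7) = 1027/7.
Juno's profit: (1027/7)·(1006/21) - 3·(1006/21) - (1/2)(1006/21)² = 5737.1655.

5737.17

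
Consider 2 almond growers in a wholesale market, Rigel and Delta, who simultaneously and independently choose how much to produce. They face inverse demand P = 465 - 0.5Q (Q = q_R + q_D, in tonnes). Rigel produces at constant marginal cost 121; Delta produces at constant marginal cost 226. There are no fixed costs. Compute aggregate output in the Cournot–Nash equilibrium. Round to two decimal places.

Rigel's profit: π_R = (465 - 0.5Q)q_R - (121q_R). Setting ∂π_R/∂q_R = 0: 344 - q_R - (1/2)(q_D) = 0.
Delta's profit: π_D = (465 - 0.5Q)q_D - (226q_D). Setting ∂π_D/∂q_D = 0: 239 - q_D - (1/2)(q_R) = 0.
Best responses: q_R = (344 - (1/2)q_D), q_D = (239 - (1/2)q_R).
Substituting one into the other gives q_R = 898/3 and q_D = 268/3.
Total output Q = 898/3 + 268/3 = 1166/3.

388.67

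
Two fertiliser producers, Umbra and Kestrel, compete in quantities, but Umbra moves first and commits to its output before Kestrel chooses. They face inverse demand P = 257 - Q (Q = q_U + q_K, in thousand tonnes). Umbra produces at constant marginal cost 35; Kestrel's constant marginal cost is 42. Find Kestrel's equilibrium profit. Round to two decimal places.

Solve by backward induction. Given q_U, the follower Kestrel maximises π_K = (257 - q_U - q_K)q_K - 42q_K.
Setting the follower's marginal profit to zero, 215 - q_U - 2q_K = 0, i.e. q_K = (215 - q_U)/2.
Umbra substitutes q_K(q_U) into its own profit: π_U = q_U(257 - q_U - (215 - q_U)/2) - 35q_U = (299/2 - (1/2)q_U)q_U - 35q_U.
The leader's first-order condition 229/2 - q_U = 0 yields q_U = 229/2.
Then q_K = (215 - 229/2)/2 = 201/4.
Price P = 257 - 659/4 = 369/4.
Kestrel's profit: (369/4 - 42)·(201/4) = 2525.0625.

2525.06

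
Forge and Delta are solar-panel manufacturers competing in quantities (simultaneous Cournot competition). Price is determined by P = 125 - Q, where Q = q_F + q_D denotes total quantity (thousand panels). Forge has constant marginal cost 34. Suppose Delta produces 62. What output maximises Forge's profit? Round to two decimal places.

14.50

With the rival's output fixed at 62, Forge's profit is π_F = (125 - 62 - q_F)q_F - (34q_F) = (63 - q_F)q_F - (34q_F).
∂π_F/∂q_F = 29 - 2q_F = 0, so q_F = 29/2.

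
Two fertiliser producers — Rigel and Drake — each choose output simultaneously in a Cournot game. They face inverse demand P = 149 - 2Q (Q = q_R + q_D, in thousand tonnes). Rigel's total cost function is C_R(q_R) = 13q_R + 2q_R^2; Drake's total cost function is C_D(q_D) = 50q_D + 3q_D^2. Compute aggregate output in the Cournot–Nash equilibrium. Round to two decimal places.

Rigel's profit: π_R = (149 - 2Q)q_R - (13q_R + 2q_R²). Setting ∂π_R/∂q_R = 0: 136 - 8q_R - 2(q_D) = 0.
Drake's first-order condition: 99 - 10q_D - 2(q_R) = 0.
Rearranging gives the reaction functions q_R = (136 - 2q_D)/8 and q_D = (99 - 2q_R)/10.
Substituting one into the other gives q_R = 581/38 and q_D = 130/19.
Total output Q = 581/38 + 130/19 = 841/38.

22.13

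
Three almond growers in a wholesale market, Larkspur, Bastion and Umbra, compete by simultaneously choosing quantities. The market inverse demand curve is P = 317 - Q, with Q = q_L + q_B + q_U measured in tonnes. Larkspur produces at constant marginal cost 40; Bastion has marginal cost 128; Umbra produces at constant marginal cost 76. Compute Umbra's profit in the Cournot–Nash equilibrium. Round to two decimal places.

4128.06

Larkspur's profit: π_L = (317 - Q)q_L - (40q_L). Setting ∂π_L/∂q_L = 0: 277 - 2q_L - (q_B + q_U) = 0.
Bastion's profit: π_B = (317 - Q)q_B - (128q_B). Setting ∂π_B/∂q_B = 0: 189 - 2q_B - (q_L + q_U) = 0.
Umbra's first-order condition: 241 - 2q_U - (q_L + q_B) = 0.
Adding the 3 conditions: 707 − 2Q − 2Q = 0, i.e. Q = 707/4.
Back-substituting: q_L = (277 − 707/4) = 401/4, q_B = (189 − 707/4) = 49/4, q_U = (241 − 707/4) = 257/4.
Price P = 317 - 707/4 = 561/4.
Umbra's profit: (561/4 - 76)·(257/4) = 4128.0625.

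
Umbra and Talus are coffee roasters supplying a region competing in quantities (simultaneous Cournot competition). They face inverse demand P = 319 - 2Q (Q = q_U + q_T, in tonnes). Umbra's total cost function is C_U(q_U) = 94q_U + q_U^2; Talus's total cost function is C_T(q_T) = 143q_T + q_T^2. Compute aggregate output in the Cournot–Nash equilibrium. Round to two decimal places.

50.13

Umbra's profit: π_U = (319 - 2Q)q_U - (94q_U + q_U²). Setting ∂π_U/∂q_U = 0: 225 - 6q_U - 2(q_T) = 0.
Talus's profit: π_T = (319 - 2Q)q_T - (143q_T + q_T²). Setting ∂π_T/∂q_T = 0: 176 - 6q_T - 2(q_U) = 0.
Rearranging gives the reaction functions q_U = (225 - 2q_T)/6 and q_T = (176 - 2q_U)/6.
Substituting one into the other gives q_U = 499/16 and q_T = 303/16.
Total output Q = 499/16 + 303/16 = 401/8.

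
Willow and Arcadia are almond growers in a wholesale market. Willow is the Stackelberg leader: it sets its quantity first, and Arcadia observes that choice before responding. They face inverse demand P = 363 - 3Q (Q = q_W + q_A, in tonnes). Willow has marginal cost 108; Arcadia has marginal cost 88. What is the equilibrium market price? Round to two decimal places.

The follower Arcadia best-responds to any q_W: π_A = (363 - 3Q)q_A - 88q_A.
Setting the follower's marginal profit to zero, 275 - 3q_W - 6q_A = 0, i.e. q_A = (275 - 3q_W)/6.
Willow substitutes q_A(q_W) into its own profit: π_W = q_W(363 - 3q_W - (275 - 3q_W)/2) - 108q_W = (451/2 - (3/2)q_W)q_W - 108q_W.
The leader's first-order condition 235/2 - 3q_W = 0 yields q_W = 235/6.
Then q_A = (275 - 3·(235/6))/6 = 105/4.
Total output Q = 785/12, so price P = 363 - 3·(785/12) = 667/4.

166.75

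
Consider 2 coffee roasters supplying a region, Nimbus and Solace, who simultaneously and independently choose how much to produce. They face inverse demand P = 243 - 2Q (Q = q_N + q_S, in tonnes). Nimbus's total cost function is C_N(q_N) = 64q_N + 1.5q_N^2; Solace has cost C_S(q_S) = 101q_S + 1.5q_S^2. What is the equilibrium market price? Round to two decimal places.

171.67

Nimbus's profit: π_N = (243 - 2Q)q_N - (64q_N + (3/2)q_N²). Setting ∂π_N/∂q_N = 0: 179 - 7q_N - 2(q_S) = 0.
Solace's first-order condition: 142 - 7q_S - 2(q_N) = 0.
Best responses: q_N = (179 - 2q_S)/7, q_S = (142 - 2q_N)/7.
Solving the pair: q_N = 323/15, q_S = 212/15.
Total output Q = 107/3, so price P = 243 - 2·(107/3) = 515/3.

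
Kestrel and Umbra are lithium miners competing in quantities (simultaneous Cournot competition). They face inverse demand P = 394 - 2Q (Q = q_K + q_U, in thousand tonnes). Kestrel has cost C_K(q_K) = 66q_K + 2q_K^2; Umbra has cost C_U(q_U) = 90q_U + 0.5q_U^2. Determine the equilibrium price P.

Kestrel's profit: π_K = (394 - 2Q)q_K - (66q_K + 2q_K²). Setting ∂π_K/∂q_K = 0: 328 - 8q_K - 2(q_U) = 0.
Umbra's first-order condition: 304 - 5q_U - 2(q_K) = 0.
Rearranging gives the reaction functions q_K = (328 - 2q_U)/8 and q_U = (304 - 2q_K)/5.
Solving the pair: q_K = 86/3, q_U = 148/3.
Total output Q = 78, so price P = 394 - 2·78 = 238.

238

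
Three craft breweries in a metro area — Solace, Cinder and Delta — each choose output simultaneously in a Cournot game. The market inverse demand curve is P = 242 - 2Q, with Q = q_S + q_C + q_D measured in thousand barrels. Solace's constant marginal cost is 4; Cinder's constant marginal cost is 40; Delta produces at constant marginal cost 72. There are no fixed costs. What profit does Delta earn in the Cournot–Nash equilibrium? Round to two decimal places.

153.13

Solace's profit: π_S = (242 - 2Q)q_S - (4q_S). Setting ∂π_S/∂q_S = 0: 238 - 4q_S - 2(q_C + q_D) = 0.
Cinder's profit: π_C = (242 - 2Q)q_C - (40q_C). Setting ∂π_C/∂q_C = 0: 202 - 4q_C - 2(q_S + q_D) = 0.
Delta's profit: π_D = (242 - 2Q)q_D - (72q_D). Setting ∂π_D/∂q_D = 0: 170 - 4q_D - 2(q_S + q_C) = 0.
Summing all 3 equations gives 610 − 8Q = 0, hence Q = 305/4.
Back-substituting: q_S = (238 − 305/2)/2 = 171/4, q_C = (202 − 305/2)/2 = 99/4, q_D = (170 − 305/2)/2 = 35/4.
Price P = 242 - 2·(305/4) = 179/2.
Delta's profit: (179/2 - 72)·(35/4) = 1225/8.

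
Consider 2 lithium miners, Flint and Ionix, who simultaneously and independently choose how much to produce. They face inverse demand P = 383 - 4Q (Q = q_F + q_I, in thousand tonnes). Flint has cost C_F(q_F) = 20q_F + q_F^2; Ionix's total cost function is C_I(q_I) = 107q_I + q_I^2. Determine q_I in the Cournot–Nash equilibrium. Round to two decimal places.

Flint's profit: π_F = (383 - 4Q)q_F - (20q_F + q_F²). Setting ∂π_F/∂q_F = 0: 363 - 10q_F - 4(q_I) = 0.
Ionix's first-order condition: 276 - 10q_I - 4(q_F) = 0.
Best responses: q_F = (363 - 4q_I)/10, q_I = (276 - 4q_F)/10.
Solving the pair: q_F = 421/14, q_I = 109/7.

15.57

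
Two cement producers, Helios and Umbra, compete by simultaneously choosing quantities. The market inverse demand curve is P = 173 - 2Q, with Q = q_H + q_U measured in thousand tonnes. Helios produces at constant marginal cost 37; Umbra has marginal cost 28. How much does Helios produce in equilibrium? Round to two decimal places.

21.17

Helios's profit: π_H = (173 - 2Q)q_H - (37q_H). Setting ∂π_H/∂q_H = 0: 136 - 4q_H - 2(q_U) = 0.
Umbra's profit: π_U = (173 - 2Q)q_U - (28q_U). Setting ∂π_U/∂q_U = 0: 145 - 4q_U - 2(q_H) = 0.
So q_H = (136 - 2q_U)/4 and q_U = (145 - 2q_H)/4.
Solving the pair: q_H = 127/6, q_U = 77/3.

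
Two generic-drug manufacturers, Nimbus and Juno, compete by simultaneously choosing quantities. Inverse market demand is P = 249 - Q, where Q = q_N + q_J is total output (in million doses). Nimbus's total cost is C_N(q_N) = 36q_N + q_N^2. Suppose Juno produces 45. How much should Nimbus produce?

42

With the rival's output fixed at 45, Nimbus's profit is π_N = (249 - 45 - q_N)q_N - (36q_N + q_N²) = (204 - q_N)q_N - (36q_N + q_N²).
∂π_N/∂q_N = 168 - 4q_N = 0, so q_N = 42.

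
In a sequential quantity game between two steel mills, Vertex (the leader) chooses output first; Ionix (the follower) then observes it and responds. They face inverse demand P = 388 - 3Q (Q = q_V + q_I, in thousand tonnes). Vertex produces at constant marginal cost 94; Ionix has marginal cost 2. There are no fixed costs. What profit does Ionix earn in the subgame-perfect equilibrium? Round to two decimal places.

Solve by backward induction. Given q_V, the follower Ionix maximises π_I = (388 - 3q_V - 3q_I)q_I - 2q_I.
Setting the follower's marginal profit to zero, 386 - 3q_V - 6q_I = 0, i.e. q_I = (386 - 3q_V)/6.
The leader anticipates this reaction. Substituting into P = 388 - 3Q gives P = 195 - (3/2)q_V, so π_V = (195 - (3/2)q_V)q_V - 94q_V.
The leader's first-order condition 101 - 3q_V = 0 yields q_V = 101/3.
Then q_I = (386 - 3·(101/3))/6 = 95/2.
Price P = 388 - 3·(487/6) = 289/2.
Ionix's profit: (289/2 - 2)·(95/2) = 6768.7500.

6768.75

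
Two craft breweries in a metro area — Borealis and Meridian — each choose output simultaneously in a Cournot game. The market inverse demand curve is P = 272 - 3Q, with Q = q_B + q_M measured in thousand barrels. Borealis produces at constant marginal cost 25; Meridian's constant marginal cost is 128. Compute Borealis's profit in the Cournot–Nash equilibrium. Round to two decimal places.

4537.04

Borealis's profit: π_B = (272 - 3Q)q_B - (25q_B). Setting ∂π_B/∂q_B = 0: 247 - 6q_B - 3(q_M) = 0.
Meridian's profit: π_M = (272 - 3Q)q_M - (128q_M). Setting ∂π_M/∂q_M = 0: 144 - 6q_M - 3(q_B) = 0.
So q_B = (247 - 3q_M)/6 and q_M = (144 - 3q_B)/6.
Solving the pair: q_B = 350/9, q_M = 41/9.
Price P = 272 - 3·(391/9) = 425/3.
Borealis's profit: (425/3 - 25)·(350/9) = 4537.0370.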